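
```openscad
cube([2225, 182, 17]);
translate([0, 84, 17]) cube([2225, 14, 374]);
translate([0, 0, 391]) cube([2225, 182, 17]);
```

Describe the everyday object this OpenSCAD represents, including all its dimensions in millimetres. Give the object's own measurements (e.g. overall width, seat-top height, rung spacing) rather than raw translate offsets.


An I-beam lying along x, 2225 mm long. Overall section height 408 mm. Two flanges 182 mm wide (y) and 17 mm thick, one on the floor and one at the top; a web 14 mm thick runs between them, centred on the flange width.


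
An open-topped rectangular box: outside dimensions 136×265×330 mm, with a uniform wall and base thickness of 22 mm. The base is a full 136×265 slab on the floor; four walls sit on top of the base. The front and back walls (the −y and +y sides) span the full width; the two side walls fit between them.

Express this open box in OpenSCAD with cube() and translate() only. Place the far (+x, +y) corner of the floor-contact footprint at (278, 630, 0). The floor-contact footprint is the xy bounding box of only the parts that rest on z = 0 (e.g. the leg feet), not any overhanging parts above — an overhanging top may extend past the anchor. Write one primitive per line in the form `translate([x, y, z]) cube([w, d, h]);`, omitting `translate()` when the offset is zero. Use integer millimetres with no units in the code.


translate([142, 365, 0]) cube([136, 265, 22]);
translate([142, 365, 22]) cube([136, 22, 308]);
translate([142, 608, 22]) cube([136, 22, 308]);
translate([142, 387, 22]) cube([22, 221, 308]);
translate([256, 387, 22]) cube([22, 221, 308]);


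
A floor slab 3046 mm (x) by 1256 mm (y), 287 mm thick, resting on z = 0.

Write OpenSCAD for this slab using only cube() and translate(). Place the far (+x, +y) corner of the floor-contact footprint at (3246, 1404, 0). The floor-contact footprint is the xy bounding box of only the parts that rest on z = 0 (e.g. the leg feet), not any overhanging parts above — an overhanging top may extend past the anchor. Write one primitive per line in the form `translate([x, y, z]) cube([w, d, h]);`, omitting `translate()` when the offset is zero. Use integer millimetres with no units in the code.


translate([200, 148, 0]) cube([3046, 1256, 287]);


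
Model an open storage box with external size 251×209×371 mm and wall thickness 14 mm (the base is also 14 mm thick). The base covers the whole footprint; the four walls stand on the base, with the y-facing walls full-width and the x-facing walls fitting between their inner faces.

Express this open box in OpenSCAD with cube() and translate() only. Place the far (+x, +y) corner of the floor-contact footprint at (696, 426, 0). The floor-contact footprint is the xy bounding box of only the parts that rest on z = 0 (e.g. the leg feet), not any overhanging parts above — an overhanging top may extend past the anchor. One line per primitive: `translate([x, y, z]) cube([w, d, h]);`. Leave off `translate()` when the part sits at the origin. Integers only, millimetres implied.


translate([445, 217, 0]) cube([251, 209, 14]);
translate([445, 217, 14]) cube([251, 14, 357]);
translate([445, 412, 14]) cube([251, 14, 357]);
translate([445, 231, 14]) cube([14, 181, 357]);
translate([682, 231, 14]) cube([14, 181, 357]);


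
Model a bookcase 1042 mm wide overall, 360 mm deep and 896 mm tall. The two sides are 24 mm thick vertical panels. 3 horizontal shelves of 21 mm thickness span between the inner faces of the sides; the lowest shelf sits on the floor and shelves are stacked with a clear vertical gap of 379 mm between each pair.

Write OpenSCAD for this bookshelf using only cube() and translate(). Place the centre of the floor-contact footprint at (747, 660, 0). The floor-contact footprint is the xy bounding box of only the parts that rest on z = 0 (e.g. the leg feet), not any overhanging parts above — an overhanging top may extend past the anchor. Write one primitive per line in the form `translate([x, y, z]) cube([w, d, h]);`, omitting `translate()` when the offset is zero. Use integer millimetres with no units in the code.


translate([226, 480, 0]) cube([24, 360, 896]);
translate([1244, 480, 0]) cube([24, 360, 896]);
translate([250, 480, 0]) cube([994, 360, 21]);
translate([250, 480, 400]) cube([994, 360, 21]);
translate([250, 480, 800]) cube([994, 360, 21]);


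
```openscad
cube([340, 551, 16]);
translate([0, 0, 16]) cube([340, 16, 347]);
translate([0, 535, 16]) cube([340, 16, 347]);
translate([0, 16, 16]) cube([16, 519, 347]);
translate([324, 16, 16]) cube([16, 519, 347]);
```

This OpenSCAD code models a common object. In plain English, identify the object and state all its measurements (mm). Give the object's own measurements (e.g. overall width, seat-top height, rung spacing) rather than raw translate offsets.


An open-topped rectangular box: outside dimensions 340×551×363 mm, with a uniform wall and base thickness of 16 mm. The base is a full 340×551 slab on the floor; four walls sit on top of the base. The front and back walls (the −y and +y sides) span the full width; the two side walls fit between them.


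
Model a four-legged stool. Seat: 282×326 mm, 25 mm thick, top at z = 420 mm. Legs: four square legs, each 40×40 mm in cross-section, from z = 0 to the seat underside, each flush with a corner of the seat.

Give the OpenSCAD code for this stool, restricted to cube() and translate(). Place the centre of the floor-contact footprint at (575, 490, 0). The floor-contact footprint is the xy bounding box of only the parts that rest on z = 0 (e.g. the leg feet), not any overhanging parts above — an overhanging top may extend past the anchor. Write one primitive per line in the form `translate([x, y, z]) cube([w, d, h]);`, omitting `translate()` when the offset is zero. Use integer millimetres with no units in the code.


translate([434, 327, 395]) cube([282, 326, 25]);
translate([434, 327, 0]) cube([40, 40, 395]);
translate([676, 327, 0]) cube([40, 40, 395]);
translate([434, 613, 0]) cube([40, 40, 395]);
translate([676, 613, 0]) cube([40, 40, 395]);


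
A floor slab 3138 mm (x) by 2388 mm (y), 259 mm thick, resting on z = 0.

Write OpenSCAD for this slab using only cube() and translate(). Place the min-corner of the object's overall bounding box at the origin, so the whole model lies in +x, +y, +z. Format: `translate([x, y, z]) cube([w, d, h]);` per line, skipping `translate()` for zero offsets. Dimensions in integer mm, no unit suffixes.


cube([3138, 2388, 259]);


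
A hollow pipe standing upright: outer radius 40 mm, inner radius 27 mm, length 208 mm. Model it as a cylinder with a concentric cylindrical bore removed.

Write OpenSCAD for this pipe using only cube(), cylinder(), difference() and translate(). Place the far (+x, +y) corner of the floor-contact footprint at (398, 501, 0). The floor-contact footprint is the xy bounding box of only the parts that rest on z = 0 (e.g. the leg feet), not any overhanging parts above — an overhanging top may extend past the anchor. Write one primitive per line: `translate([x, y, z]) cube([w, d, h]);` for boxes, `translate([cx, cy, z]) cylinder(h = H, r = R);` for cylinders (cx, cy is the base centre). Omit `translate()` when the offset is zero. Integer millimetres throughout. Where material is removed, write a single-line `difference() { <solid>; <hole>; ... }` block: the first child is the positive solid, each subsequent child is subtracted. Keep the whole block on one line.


difference() { translate([358, 461, 0]) cylinder(h = 208, r = 40); translate([358, 461, 0]) cylinder(h = 208, r = 27); }


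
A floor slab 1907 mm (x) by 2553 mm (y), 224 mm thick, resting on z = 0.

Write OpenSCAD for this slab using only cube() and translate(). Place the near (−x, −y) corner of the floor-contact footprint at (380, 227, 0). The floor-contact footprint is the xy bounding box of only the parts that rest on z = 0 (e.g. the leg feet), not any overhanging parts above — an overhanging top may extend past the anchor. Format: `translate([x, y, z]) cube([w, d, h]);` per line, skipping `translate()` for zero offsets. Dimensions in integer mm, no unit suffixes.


translate([380, 227, 0]) cube([1907, 2553, 224]);


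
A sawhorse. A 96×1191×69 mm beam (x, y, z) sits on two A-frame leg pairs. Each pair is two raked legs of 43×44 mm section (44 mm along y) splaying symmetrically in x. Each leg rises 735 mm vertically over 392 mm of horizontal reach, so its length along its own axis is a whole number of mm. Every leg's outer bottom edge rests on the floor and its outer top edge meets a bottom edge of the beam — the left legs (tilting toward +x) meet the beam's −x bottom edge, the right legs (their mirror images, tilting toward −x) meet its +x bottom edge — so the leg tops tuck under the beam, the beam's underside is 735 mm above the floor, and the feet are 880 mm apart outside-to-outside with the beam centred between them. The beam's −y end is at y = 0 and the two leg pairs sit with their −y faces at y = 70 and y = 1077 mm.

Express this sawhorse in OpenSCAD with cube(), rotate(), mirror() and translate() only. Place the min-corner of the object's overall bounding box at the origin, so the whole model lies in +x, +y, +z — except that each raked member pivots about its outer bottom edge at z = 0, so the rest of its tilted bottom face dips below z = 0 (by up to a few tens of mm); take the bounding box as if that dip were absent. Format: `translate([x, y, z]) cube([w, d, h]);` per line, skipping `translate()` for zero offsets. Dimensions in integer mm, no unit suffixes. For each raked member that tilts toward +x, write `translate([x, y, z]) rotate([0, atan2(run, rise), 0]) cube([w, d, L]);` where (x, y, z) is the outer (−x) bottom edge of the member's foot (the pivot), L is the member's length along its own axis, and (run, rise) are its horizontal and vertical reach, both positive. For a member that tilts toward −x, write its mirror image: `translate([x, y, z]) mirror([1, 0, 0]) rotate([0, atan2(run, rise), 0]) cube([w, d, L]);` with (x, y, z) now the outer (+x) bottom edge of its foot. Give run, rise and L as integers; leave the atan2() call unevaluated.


// leg length = √(392² + 735²) = 833
// right-leg outer foot x = 2·392 + 96 = 880
// beam min-corner = (392, 0, 735)
translate([392, 0, 735]) cube([96, 1191, 69]);
translate([0, 70, 0]) rotate([0, atan2(392, 735), 0]) cube([43, 44, 833]);
translate([880, 70, 0]) mirror([1, 0, 0]) rotate([0, atan2(392, 735), 0]) cube([43, 44, 833]);
translate([0, 1077, 0]) rotate([0, atan2(392, 735), 0]) cube([43, 44, 833]);
translate([880, 1077, 0]) mirror([1, 0, 0]) rotate([0, atan2(392, 735), 0]) cube([43, 44, 833]);


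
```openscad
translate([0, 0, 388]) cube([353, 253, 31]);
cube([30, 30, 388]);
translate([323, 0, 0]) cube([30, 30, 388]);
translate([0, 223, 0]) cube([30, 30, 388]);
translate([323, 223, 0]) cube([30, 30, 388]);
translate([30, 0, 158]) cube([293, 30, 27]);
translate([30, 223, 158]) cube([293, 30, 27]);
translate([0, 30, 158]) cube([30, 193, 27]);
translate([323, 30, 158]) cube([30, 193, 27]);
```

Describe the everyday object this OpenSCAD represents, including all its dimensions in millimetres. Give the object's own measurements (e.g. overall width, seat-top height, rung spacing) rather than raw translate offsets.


A four-legged stool. The seat is a 353×253×31 mm slab whose top surface is at z = 419 mm; four square legs, each 30×30 mm in cross-section, run from the floor (z = 0) to the underside of the seat, each flush with a corner of the seat. Four stretchers, 30 mm wide and 27 mm tall, connect adjacent legs with their undersides at z = 158 mm, each running between the inner faces of the legs it joins and aligned with the legs' outer faces on the other axis.


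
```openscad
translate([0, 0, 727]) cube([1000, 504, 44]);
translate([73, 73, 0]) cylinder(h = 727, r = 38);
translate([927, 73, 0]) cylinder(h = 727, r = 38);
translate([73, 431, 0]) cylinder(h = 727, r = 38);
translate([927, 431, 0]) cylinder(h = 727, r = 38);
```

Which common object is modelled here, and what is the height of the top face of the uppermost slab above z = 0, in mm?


A table. The table height is 771 mm.

A 1000×504×44 slab sits at z = 727 on four Ø76 mm round legs — a table. The top surface is at 727 + 44 = 771 mm.


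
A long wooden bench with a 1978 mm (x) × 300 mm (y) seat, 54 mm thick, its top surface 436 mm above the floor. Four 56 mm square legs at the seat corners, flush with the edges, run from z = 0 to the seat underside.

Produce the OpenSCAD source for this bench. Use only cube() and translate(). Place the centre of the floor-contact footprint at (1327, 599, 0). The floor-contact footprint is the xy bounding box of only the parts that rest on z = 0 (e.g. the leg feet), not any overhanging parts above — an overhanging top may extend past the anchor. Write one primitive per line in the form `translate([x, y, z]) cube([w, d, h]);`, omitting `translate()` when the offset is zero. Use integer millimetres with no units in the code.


translate([338, 449, 382]) cube([1978, 300, 54]);
translate([338, 449, 0]) cube([56, 56, 382]);
translate([338, 693, 0]) cube([56, 56, 382]);
translate([2260, 449, 0]) cube([56, 56, 382]);
translate([2260, 693, 0]) cube([56, 56, 382]);


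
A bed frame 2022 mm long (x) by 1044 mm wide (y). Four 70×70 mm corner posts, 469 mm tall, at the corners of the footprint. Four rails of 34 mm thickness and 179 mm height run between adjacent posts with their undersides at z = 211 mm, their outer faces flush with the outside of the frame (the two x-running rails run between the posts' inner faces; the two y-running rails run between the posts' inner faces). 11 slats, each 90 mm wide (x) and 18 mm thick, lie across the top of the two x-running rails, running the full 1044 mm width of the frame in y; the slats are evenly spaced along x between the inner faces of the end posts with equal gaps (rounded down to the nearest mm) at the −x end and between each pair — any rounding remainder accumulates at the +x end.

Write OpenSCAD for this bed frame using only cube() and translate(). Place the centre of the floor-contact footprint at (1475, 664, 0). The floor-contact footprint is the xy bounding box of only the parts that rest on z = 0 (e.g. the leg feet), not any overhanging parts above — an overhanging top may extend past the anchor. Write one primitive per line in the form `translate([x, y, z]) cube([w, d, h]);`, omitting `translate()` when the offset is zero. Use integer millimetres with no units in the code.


// slat z = rail_z + rail_h = 211 + 179 = 390
// slat gap = ⌊(1882 − 11·90) / 12⌋ = 74
translate([464, 142, 0]) cube([70, 70, 469]);
translate([464, 1116, 0]) cube([70, 70, 469]);
translate([2416, 142, 0]) cube([70, 70, 469]);
translate([2416, 1116, 0]) cube([70, 70, 469]);
translate([534, 142, 211]) cube([1882, 34, 179]);
translate([534, 1152, 211]) cube([1882, 34, 179]);
translate([464, 212, 211]) cube([34, 904, 179]);
translate([2452, 212, 211]) cube([34, 904, 179]);
translate([608, 142, 390]) cube([90, 1044, 18]);
translate([772, 142, 390]) cube([90, 1044, 18]);
translate([936, 142, 390]) cube([90, 1044, 18]);
translate([1100, 142, 390]) cube([90, 1044, 18]);
translate([1264, 142, 390]) cube([90, 1044, 18]);
translate([1428, 142, 390]) cube([90, 1044, 18]);
translate([1592, 142, 390]) cube([90, 1044, 18]);
translate([1756, 142, 390]) cube([90, 1044, 18]);
translate([1920, 142, 390]) cube([90, 1044, 18]);
translate([2084, 142, 390]) cube([90, 1044, 18]);
translate([2248, 142, 390]) cube([90, 1044, 18]);


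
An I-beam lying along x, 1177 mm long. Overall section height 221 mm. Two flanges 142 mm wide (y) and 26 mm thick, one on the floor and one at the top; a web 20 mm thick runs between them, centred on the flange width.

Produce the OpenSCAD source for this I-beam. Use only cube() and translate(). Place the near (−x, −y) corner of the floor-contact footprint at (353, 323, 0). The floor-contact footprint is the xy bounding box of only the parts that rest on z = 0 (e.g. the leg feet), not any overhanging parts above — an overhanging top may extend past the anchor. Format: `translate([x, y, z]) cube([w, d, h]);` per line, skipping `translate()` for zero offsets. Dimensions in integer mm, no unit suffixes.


translate([353, 323, 0]) cube([1177, 142, 26]);
translate([353, 384, 26]) cube([1177, 20, 169]);
translate([353, 323, 195]) cube([1177, 142, 26]);


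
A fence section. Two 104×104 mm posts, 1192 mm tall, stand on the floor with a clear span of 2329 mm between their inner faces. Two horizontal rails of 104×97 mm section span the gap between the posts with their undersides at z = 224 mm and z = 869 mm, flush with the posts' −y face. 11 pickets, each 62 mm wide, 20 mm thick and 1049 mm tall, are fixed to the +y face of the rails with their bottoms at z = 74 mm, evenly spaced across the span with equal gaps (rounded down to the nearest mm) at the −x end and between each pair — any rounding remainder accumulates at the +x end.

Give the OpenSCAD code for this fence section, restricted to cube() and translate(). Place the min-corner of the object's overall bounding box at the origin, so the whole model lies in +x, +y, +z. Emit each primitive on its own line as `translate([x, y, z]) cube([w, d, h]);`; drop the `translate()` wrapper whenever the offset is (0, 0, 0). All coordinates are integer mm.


cube([104, 104, 1192]);
translate([2433, 0, 0]) cube([104, 104, 1192]);
translate([104, 0, 224]) cube([2329, 104, 97]);
translate([104, 0, 869]) cube([2329, 104, 97]);
translate([241, 104, 74]) cube([62, 20, 1049]);
translate([440, 104, 74]) cube([62, 20, 1049]);
translate([639, 104, 74]) cube([62, 20, 1049]);
translate([838, 104, 74]) cube([62, 20, 1049]);
translate([1037, 104, 74]) cube([62, 20, 1049]);
translate([1236, 104, 74]) cube([62, 20, 1049]);
translate([1435, 104, 74]) cube([62, 20, 1049]);
translate([1634, 104, 74]) cube([62, 20, 1049]);
translate([1833, 104, 74]) cube([62, 20, 1049]);
translate([2032, 104, 74]) cube([62, 20, 1049]);
translate([2231, 104, 74]) cube([62, 20, 1049]);


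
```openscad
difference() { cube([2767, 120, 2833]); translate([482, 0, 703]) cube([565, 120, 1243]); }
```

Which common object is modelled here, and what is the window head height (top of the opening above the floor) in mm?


A wall with a window opening. The window head height is 1946 mm.

A wall with a rectangular opening subtracted — a window. Sill at z = 703, opening 1243 mm tall, so the head is at 703 + 1243 = 1946 mm.


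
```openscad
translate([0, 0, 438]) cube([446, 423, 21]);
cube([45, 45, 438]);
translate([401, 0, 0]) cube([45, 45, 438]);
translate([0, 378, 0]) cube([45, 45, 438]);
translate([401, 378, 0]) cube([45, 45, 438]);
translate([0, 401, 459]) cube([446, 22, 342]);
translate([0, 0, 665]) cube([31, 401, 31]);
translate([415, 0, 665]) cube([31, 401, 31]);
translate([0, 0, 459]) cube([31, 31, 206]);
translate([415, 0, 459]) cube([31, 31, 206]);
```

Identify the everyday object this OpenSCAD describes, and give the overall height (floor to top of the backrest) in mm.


A chair. The overall height is 801 mm.

A slab on four corner posts with a tall panel at the back — a chair. The seat slab sits at z = 438 with thickness 21, and the 342 mm backrest starts at the seat top, so the overall height is 438 + 21 + 342 = 801 mm.


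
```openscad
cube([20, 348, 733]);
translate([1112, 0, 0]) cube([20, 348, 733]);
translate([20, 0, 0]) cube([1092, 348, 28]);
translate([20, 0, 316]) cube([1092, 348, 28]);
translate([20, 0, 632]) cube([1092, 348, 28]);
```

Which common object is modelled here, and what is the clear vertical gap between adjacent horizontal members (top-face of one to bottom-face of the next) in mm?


A bookshelf. The clear shelf gap is 288 mm.

Two tall side panels with 3 horizontal boards between them — a bookshelf. The first two shelf undersides are at z = 0 and z = 316; with shelf thickness 28, the clear gap is 316 − 0 − 28 = 288 mm.


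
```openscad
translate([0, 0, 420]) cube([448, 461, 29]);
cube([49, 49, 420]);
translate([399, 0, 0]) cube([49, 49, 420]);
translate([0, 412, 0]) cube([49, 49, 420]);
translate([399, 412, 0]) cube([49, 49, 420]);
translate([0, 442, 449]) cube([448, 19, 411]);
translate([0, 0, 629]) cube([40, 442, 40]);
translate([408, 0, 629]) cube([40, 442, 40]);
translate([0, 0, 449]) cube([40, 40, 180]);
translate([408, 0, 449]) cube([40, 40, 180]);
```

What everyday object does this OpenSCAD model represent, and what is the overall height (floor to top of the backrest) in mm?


A chair. The overall height is 860 mm.

A slab on four corner posts with a tall panel at the back — a chair. The seat slab sits at z = 420 with thickness 29, and the 411 mm backrest starts at the seat top, so the overall height is 420 + 29 + 411 = 860 mm.


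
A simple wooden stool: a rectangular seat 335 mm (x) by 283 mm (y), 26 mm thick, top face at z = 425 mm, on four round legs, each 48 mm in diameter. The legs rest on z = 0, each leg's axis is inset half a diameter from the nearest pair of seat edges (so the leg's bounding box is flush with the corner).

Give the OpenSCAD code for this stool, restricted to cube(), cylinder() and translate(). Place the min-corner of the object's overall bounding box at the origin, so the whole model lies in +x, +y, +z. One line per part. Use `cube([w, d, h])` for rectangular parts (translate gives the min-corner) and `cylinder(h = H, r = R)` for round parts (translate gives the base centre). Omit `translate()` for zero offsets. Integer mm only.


translate([0, 0, 399]) cube([335, 283, 26]);
translate([24, 24, 0]) cylinder(h = 399, r = 24);
translate([311, 24, 0]) cylinder(h = 399, r = 24);
translate([24, 259, 0]) cylinder(h = 399, r = 24);
translate([311, 259, 0]) cylinder(h = 399, r = 24);


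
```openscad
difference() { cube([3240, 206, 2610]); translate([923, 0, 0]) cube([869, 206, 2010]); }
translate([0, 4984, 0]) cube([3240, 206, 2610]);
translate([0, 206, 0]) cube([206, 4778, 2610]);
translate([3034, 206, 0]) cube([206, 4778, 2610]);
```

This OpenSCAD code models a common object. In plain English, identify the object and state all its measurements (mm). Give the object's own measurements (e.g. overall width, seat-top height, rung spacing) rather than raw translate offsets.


A single room: four walls, each 2610 mm tall and 206 mm thick, enclosing an outside footprint 3240×5190 mm (x × y), no floor or roof. The front and back walls (−y and +y sides) run the full x-width; the side walls fit between their inner faces. A door opening 869 mm wide and 2010 mm tall is cut through the front wall from the floor up, its −x edge 923 mm from the wall's −x end.


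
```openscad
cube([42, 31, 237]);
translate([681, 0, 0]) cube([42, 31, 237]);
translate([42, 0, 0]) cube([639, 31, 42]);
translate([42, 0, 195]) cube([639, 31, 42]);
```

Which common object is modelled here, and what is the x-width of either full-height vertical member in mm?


A picture frame. The border width is 42 mm.

Four thin pieces enclosing a rectangular opening — a picture frame. The two full-height stiles are 237 mm tall; the top rail sits at z = 195 and is 42 mm tall, so the border above the opening is 237 − 195 = 42 mm, matching the stile x-width.


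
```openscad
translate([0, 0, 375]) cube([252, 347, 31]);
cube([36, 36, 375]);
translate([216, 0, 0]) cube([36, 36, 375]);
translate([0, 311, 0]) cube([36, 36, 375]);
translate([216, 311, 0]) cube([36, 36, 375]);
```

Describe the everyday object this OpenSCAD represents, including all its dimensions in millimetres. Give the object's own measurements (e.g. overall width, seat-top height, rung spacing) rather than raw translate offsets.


A four-legged stool. The seat is a 252×347×31 mm slab whose top surface is at z = 406 mm; four square legs, each 36×36 mm in cross-section, run from the floor (z = 0) to the underside of the seat, each flush with a corner of the seat.


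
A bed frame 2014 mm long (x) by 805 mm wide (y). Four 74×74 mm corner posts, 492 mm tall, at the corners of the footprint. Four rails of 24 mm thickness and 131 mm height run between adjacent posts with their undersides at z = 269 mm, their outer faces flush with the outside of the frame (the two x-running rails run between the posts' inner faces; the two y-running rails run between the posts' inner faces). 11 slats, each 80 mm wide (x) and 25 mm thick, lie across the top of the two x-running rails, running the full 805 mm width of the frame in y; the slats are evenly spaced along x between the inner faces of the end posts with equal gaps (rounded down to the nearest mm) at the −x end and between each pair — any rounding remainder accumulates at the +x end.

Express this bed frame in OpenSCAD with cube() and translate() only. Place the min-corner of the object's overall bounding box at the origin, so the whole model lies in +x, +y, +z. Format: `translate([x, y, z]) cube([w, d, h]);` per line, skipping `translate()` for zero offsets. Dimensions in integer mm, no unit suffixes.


// slat z = rail_z + rail_h = 269 + 131 = 400
// slat gap = ⌊(1866 − 11·80) / 12⌋ = 82
cube([74, 74, 492]);
translate([0, 731, 0]) cube([74, 74, 492]);
translate([1940, 0, 0]) cube([74, 74, 492]);
translate([1940, 731, 0]) cube([74, 74, 492]);
translate([74, 0, 269]) cube([1866, 24, 131]);
translate([74, 781, 269]) cube([1866, 24, 131]);
translate([0, 74, 269]) cube([24, 657, 131]);
translate([1990, 74, 269]) cube([24, 657, 131]);
translate([156, 0, 400]) cube([80, 805, 25]);
translate([318, 0, 400]) cube([80, 805, 25]);
translate([480, 0, 400]) cube([80, 805, 25]);
translate([642, 0, 400]) cube([80, 805, 25]);
translate([804, 0, 400]) cube([80, 805, 25]);
translate([966, 0, 400]) cube([80, 805, 25]);
translate([1128, 0, 400]) cube([80, 805, 25]);
translate([1290, 0, 400]) cube([80, 805, 25]);
translate([1452, 0, 400]) cube([80, 805, 25]);
translate([1614, 0, 400]) cube([80, 805, 25]);
translate([1776, 0, 400]) cube([80, 805, 25]);


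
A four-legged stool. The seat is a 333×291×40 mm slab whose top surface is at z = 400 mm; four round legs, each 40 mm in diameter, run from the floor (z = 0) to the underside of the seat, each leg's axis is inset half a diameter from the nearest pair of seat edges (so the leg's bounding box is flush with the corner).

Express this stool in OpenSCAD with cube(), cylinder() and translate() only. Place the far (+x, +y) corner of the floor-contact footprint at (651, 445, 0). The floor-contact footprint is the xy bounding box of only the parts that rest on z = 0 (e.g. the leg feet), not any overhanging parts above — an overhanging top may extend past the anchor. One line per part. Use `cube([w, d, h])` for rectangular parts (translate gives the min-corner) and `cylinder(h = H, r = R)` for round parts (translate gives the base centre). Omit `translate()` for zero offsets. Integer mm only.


translate([318, 154, 360]) cube([333, 291, 40]);
translate([338, 174, 0]) cylinder(h = 360, r = 20);
translate([631, 174, 0]) cylinder(h = 360, r = 20);
translate([338, 425, 0]) cylinder(h = 360, r = 20);
translate([631, 425, 0]) cylinder(h = 360, r = 20);


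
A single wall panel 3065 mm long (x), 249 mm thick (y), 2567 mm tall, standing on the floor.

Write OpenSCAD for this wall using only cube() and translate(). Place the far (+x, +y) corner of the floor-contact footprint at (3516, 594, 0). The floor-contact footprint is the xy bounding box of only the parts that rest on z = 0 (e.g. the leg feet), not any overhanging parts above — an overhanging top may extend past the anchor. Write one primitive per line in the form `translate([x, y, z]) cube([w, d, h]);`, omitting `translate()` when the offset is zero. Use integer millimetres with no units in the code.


translate([451, 345, 0]) cube([3065, 249, 2567]);


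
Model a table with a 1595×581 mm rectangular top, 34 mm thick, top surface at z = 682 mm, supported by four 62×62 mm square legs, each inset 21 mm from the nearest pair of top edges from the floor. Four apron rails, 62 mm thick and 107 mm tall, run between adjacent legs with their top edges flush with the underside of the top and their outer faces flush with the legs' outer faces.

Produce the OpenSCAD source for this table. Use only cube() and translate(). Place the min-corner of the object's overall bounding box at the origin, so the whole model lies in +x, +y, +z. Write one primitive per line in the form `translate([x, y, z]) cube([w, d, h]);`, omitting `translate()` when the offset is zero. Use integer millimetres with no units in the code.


translate([0, 0, 648]) cube([1595, 581, 34]);
translate([21, 21, 0]) cube([62, 62, 648]);
translate([1512, 21, 0]) cube([62, 62, 648]);
translate([21, 498, 0]) cube([62, 62, 648]);
translate([1512, 498, 0]) cube([62, 62, 648]);
translate([83, 21, 541]) cube([1429, 62, 107]);
translate([83, 498, 541]) cube([1429, 62, 107]);
translate([21, 83, 541]) cube([62, 415, 107]);
translate([1512, 83, 541]) cube([62, 415, 107]);


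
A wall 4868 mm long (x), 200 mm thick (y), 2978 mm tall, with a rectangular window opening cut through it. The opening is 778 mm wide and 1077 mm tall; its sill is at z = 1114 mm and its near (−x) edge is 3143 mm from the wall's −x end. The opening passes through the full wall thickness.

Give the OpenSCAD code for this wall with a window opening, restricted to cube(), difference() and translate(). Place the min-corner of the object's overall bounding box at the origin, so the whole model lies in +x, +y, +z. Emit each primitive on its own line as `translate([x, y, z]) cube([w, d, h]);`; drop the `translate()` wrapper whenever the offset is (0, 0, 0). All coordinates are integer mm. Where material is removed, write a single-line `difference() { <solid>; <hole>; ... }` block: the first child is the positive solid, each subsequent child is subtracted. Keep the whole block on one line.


difference() { cube([4868, 200, 2978]); translate([3143, 0, 1114]) cube([778, 200, 1077]); }


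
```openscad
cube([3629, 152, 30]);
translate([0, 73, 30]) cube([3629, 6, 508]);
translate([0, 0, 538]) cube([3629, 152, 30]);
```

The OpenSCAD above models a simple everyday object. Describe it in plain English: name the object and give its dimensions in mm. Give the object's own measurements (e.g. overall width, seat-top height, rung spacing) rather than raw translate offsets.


An I-beam lying along x, 3629 mm long. Overall section height 568 mm. Two flanges 152 mm wide (y) and 30 mm thick, one on the floor and one at the top; a web 6 mm thick runs between them, centred on the flange width.


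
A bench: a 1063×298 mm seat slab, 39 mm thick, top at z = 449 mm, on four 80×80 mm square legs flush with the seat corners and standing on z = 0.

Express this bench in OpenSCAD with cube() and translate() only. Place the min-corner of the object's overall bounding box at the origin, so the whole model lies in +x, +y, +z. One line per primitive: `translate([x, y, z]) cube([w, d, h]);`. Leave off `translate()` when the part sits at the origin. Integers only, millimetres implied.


translate([0, 0, 410]) cube([1063, 298, 39]);
cube([80, 80, 410]);
translate([0, 218, 0]) cube([80, 80, 410]);
translate([983, 0, 0]) cube([80, 80, 410]);
translate([983, 218, 0]) cube([80, 80, 410]);


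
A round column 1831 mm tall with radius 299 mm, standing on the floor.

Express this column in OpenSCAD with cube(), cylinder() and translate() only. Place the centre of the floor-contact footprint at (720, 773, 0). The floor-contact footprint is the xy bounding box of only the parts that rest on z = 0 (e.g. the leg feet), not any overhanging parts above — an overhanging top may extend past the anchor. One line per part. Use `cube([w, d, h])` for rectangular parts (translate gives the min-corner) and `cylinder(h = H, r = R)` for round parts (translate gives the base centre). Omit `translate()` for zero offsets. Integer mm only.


translate([720, 773, 0]) cylinder(h = 1831, r = 299);


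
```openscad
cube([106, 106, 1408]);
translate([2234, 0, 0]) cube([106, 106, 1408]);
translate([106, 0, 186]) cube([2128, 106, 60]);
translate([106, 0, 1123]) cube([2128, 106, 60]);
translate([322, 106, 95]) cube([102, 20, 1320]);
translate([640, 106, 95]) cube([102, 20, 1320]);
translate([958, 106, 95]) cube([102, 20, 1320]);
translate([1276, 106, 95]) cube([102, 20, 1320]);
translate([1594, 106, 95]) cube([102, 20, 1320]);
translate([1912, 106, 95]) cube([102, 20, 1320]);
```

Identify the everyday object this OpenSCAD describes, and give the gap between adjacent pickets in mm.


A fence section. The picket gap is 216 mm.

Two posts, two rails, 6 pickets — a fence section. Span 2128 mm holds 6 pickets of 102 mm with 7 equal gaps: ⌊(2128 − 6·102) / 7⌋ = 216 mm.


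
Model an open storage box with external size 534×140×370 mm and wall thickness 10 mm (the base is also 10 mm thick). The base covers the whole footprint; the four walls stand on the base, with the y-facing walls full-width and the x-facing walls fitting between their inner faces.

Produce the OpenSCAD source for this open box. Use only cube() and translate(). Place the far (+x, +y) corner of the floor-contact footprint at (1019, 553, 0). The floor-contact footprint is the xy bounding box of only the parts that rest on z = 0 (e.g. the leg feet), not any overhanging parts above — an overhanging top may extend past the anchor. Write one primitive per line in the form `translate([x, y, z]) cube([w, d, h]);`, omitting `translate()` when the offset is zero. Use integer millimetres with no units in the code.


translate([485, 413, 0]) cube([534, 140, 10]);
translate([485, 413, 10]) cube([534, 10, 360]);
translate([485, 543, 10]) cube([534, 10, 360]);
translate([485, 423, 10]) cube([10, 120, 360]);
translate([1009, 423, 10]) cube([10, 120, 360]);


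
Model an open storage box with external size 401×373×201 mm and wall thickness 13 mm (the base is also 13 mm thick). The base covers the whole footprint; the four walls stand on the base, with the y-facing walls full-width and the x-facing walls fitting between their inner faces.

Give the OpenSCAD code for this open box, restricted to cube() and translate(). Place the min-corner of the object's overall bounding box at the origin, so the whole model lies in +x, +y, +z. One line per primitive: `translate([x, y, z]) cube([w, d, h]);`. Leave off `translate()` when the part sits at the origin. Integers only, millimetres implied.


cube([401, 373, 13]);
translate([0, 0, 13]) cube([401, 13, 188]);
translate([0, 360, 13]) cube([401, 13, 188]);
translate([0, 13, 13]) cube([13, 347, 188]);
translate([388, 13, 13]) cube([13, 347, 188]);


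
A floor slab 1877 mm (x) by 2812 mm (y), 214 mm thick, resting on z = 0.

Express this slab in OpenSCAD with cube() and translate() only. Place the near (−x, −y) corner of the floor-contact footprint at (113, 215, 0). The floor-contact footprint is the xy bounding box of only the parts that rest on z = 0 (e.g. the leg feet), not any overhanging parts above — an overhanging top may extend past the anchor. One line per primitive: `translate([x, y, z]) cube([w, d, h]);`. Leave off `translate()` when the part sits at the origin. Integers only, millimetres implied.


translate([113, 215, 0]) cube([1877, 2812, 214]);


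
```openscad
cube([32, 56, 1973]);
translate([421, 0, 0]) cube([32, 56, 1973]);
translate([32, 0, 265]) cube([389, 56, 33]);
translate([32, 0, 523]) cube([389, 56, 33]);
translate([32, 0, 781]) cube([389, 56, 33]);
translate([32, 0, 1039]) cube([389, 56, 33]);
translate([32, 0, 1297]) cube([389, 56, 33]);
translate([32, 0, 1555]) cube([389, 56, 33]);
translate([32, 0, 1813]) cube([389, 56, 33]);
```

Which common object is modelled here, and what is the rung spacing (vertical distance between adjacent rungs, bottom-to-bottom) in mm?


A ladder. The rung spacing is 258 mm.

Two tall 32×56 posts with 7 short bars between them — a ladder. Adjacent rungs sit at z = 265 and z = 523, so the spacing is 523 − 265 = 258 mm.


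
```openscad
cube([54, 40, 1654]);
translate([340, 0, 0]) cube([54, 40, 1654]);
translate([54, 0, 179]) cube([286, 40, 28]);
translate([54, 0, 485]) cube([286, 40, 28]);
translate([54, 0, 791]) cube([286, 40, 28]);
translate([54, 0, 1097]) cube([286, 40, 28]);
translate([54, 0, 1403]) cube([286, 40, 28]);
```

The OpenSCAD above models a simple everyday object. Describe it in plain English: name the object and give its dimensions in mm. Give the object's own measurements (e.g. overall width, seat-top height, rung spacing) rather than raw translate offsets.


A straight ladder. Two 54×40 mm vertical rails, 1654 mm tall, stand 394 mm apart (outside-to-outside) with their front faces coplanar on the −y side. 5 rungs, each 40 mm deep and 28 mm tall, span between the inner faces of the rails, front faces flush with the rails. The lowest rung's underside is at z = 179 mm and rungs are spaced 306 mm apart (underside to underside).


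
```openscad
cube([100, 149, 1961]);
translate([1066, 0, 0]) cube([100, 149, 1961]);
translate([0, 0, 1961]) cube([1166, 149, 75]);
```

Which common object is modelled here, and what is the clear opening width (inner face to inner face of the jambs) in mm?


A door frame. The clear opening width is 966 mm.

Two 1961 mm tall posts with a header on top — a door frame. The left jamb is 100 mm wide at x = 0; the right jamb starts at x = 1066. The clear opening is 1066 − 100 = 966 mm.


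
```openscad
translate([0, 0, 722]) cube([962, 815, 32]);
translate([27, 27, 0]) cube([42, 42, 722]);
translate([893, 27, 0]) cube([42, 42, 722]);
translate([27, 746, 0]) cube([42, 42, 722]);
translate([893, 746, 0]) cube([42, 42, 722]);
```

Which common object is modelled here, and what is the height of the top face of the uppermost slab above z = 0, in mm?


A table. The table height is 754 mm.

A 962×815×32 slab sits at z = 722 on four 42 mm square posts — a table. The top surface is at 722 + 32 = 754 mm.


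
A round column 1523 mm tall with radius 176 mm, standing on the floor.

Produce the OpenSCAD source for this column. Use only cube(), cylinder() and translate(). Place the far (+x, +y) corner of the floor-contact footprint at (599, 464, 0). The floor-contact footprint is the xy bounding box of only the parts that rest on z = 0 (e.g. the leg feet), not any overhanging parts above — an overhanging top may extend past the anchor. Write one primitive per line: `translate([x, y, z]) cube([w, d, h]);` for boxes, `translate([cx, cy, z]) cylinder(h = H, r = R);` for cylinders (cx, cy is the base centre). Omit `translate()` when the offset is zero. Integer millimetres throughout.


translate([423, 288, 0]) cylinder(h = 1523, r = 176);


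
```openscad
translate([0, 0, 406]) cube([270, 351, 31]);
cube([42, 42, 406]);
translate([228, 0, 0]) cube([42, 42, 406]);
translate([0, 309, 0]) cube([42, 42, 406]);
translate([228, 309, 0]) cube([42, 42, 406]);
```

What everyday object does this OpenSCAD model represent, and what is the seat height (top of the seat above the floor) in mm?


A stool. The seat height is 437 mm.

A 270×351×31 slab at z = 406 on four corner posts — a stool. The seat top is 406 + 31 = 437 mm.


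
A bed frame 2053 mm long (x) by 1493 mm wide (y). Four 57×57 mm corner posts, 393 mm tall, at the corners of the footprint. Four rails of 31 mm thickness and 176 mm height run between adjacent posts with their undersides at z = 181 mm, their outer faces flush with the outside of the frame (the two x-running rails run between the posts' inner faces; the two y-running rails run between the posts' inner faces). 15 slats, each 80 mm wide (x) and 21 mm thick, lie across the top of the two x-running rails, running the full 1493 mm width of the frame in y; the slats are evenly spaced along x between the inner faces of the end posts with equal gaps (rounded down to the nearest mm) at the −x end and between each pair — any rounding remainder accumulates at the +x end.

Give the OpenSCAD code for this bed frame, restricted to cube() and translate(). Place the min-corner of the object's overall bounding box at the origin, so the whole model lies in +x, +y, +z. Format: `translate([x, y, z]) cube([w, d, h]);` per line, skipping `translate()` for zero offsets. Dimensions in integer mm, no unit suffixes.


cube([57, 57, 393]);
translate([0, 1436, 0]) cube([57, 57, 393]);
translate([1996, 0, 0]) cube([57, 57, 393]);
translate([1996, 1436, 0]) cube([57, 57, 393]);
translate([57, 0, 181]) cube([1939, 31, 176]);
translate([57, 1462, 181]) cube([1939, 31, 176]);
translate([0, 57, 181]) cube([31, 1379, 176]);
translate([2022, 57, 181]) cube([31, 1379, 176]);
translate([103, 0, 357]) cube([80, 1493, 21]);
translate([229, 0, 357]) cube([80, 1493, 21]);
translate([355, 0, 357]) cube([80, 1493, 21]);
translate([481, 0, 357]) cube([80, 1493, 21]);
translate([607, 0, 357]) cube([80, 1493, 21]);
translate([733, 0, 357]) cube([80, 1493, 21]);
translate([859, 0, 357]) cube([80, 1493, 21]);
translate([985, 0, 357]) cube([80, 1493, 21]);
translate([1111, 0, 357]) cube([80, 1493, 21]);
translate([1237, 0, 357]) cube([80, 1493, 21]);
translate([1363, 0, 357]) cube([80, 1493, 21]);
translate([1489, 0, 357]) cube([80, 1493, 21]);
translate([1615, 0, 357]) cube([80, 1493, 21]);
translate([1741, 0, 357]) cube([80, 1493, 21]);
translate([1867, 0, 357]) cube([80, 1493, 21]);
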